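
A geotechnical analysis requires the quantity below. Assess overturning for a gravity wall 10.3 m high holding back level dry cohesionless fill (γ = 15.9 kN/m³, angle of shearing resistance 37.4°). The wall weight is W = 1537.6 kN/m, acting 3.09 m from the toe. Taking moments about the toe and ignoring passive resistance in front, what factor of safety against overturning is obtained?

6.72

K_a = tan²(45° − 37.4°/2) = 0.2443.
P_a = ½K_aγH² = 0.5×0.2443×15.9×10.3² = 206.0 kN/m, acting at H/3 = 3.433 m above the base.
Overturning moment M_o = P_a × H/3 = 206.0 × 3.433 = 707.3.
Resisting moment M_r = W × 3.09 = 1537.6 × 3.09 = 4751.
FS_overturning = M_r/M_o = 4751/707.3 = 6.717.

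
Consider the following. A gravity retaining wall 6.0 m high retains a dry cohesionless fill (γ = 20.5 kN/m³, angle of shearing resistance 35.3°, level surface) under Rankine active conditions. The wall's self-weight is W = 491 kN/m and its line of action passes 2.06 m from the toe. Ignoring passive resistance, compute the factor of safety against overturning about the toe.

K_a = tan²(45° − 35.3°/2) = 0.2675.
P_a = ½K_aγH² = 0.5×0.2675×20.5×6.0² = 98.72 kN/m, acting at H/3 = 2.000 m above the base.
Overturning moment M_o = P_a × H/3 = 98.72 × 2.000 = 197.4.
Resisting moment M_r = W × 2.06 = 491 × 2.06 = 1011.
FS_overturning = M_r/M_o = 1011/197.4 = 5.123.

5.12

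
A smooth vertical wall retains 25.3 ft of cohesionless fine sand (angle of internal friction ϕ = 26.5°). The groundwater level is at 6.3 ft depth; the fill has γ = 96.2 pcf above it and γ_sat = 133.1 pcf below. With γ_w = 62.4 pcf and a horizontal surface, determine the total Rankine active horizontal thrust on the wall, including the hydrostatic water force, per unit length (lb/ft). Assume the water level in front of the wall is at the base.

21300 lb/ft

K_a = tan²(45° − φ/2) = 0.3829.
γ' = 133.1 − 62.4 = 70.70 pcf. Depth below WT = 19.0 ft.
σ'_h at WT = K_a γ d_w = 232.1 psf; at base = 232.1 + K_a γ' × 19.0 = 746.5 psf.
P₁ (0–6.3 ft) = ½×232.1×6.3 = 731.1. P₂ (6.3–25.3 ft) = ½(232.1+746.5)×19.0 = 9296.
P_w = ½ γ_w h₂² = 0.5×62.4×19.0² = 11260. Total = 731.1+9296+11260 = 21290 lb/ft.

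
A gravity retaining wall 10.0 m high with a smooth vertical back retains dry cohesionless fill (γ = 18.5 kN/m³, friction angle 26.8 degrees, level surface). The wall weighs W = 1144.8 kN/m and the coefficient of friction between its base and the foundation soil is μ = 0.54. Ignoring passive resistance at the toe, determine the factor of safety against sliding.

1.77

K_a = tan²(45° − 26.8°/2) = 0.3785.
P_a = ½K_aγH² = 0.5×0.3785×18.5×10.0² = 350.1 kN/m, acting at H/3 = 3.333 m above the base.
FS_sliding = μW / P_a = 0.54×1144.8 / 350.1 = 1.766.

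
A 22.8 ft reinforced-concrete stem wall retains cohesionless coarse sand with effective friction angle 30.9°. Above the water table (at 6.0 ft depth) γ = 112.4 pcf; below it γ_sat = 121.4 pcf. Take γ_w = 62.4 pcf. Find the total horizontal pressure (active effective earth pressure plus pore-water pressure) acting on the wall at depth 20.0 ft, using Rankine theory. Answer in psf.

1360 psf

K_a = (1 − sin φ)/(1 + sin φ) = 0.3214.
γ' = 121.4 − 62.4 = 59.00 pcf.
Effective vertical stress at 20.0 ft: σ'_v = 112.4×6.0 + 59.00×14.0 = 1500 psf.
σ'_h = K_a σ'_v = 0.3214 × 1500 = 482.2 psf; u = γ_w × 14.0 = 873.6 psf.
Total σ_h = 482.2 + 873.6 = 1356 psf.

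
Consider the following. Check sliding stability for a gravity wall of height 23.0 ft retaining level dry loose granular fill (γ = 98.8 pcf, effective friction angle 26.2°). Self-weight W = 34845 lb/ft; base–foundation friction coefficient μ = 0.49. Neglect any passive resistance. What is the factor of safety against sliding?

1.69

K_a = tan²(45° − 26.2°/2) = 0.3874.
P_a = ½K_aγH² = 0.5×0.3874×98.8×23.0² = 10120 lb/ft, acting at H/3 = 7.667 ft above the base.
FS_sliding = μW / P_a = 0.49×34845 / 10120 = 1.686.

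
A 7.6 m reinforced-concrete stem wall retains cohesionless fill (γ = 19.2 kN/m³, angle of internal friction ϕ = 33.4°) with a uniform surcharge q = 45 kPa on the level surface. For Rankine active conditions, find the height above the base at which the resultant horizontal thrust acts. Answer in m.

3.02 m

K_a = 0.2899.
Triangular part P₁ = ½K_aγH² = 160.8 at H/3 = 2.533 m; rectangular part P₂ = K_a q H = 99.15 at H/2 = 3.800 m.
ȳ = (P₁·2.533 + P₂·3.800)/(P₁+P₂) = 3.017 m.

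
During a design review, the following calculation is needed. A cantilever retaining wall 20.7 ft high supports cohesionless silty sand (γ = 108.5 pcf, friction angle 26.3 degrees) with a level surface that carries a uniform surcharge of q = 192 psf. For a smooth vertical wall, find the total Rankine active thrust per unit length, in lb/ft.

10500 lb/ft

K_a = tan²(45° − φ/2) = 0.3859.
Soil triangle: ½ K_a γ H² = 0.5×0.3859×108.5×20.7² = 8971 lb/ft.
Surcharge rectangle: K_a q H = 0.3859×192×20.7 = 1534 lb/ft.
Total = 8971 + 1534 = 10510 lb/ft.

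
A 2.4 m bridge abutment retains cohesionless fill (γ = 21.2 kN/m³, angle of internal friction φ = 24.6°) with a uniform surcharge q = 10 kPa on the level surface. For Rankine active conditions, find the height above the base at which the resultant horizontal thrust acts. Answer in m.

0.913 m

K_a = 0.4121.
Triangular part P₁ = ½K_aγH² = 25.16 at H/3 = 0.8000 m; rectangular part P₂ = K_a q H = 9.892 at H/2 = 1.200 m.
ȳ = (P₁·0.8000 + P₂·1.200)/(P₁+P₂) = 0.9129 m.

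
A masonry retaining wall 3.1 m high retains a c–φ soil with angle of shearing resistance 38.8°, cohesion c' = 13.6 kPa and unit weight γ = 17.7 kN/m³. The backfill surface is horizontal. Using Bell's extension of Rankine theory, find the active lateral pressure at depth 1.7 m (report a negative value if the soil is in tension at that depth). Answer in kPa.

-6.12 kPa

K_a = (1 − sin φ)/(1 + sin φ) = 0.2296.
σ_a = K_a γ z − 2c√K_a = 0.2296×17.7×1.7 − 2×13.6×0.4791 = -6.125 kPa.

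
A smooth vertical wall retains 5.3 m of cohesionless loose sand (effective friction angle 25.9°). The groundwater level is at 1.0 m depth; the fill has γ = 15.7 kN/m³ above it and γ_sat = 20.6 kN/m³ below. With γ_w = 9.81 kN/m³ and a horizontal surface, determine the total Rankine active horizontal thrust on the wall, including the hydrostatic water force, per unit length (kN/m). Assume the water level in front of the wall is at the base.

K_a = tan²(45° − φ/2) = 0.3920.
γ' = 20.6 − 9.81 = 10.79 kN/m³. Depth below WT = 4.3 m.
σ'_h at WT = K_a γ d_w = 6.154 kPa; at base = 6.154 + K_a γ' × 4.3 = 24.34 kPa.
P₁ (0–1.0 m) = ½×6.154×1.0 = 3.077. P₂ (1.0–5.3 m) = ½(6.154+24.34)×4.3 = 65.56.
P_w = ½ γ_w h₂² = 0.5×9.81×4.3² = 90.69. Total = 3.077+65.56+90.69 = 159.3 kN/m.

159 kN/m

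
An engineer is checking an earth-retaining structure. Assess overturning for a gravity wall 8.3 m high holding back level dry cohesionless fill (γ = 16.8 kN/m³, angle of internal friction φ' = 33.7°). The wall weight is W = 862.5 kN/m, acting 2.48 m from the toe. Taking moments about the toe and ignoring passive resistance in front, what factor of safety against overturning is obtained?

K_a = tan²(45° − 33.7°/2) = 0.2863.
P_a = ½K_aγH² = 0.5×0.2863×16.8×8.3² = 165.7 kN/m, acting at H/3 = 2.767 m above the base.
Overturning moment M_o = P_a × H/3 = 165.7 × 2.767 = 458.4.
Resisting moment M_r = W × 2.48 = 862.5 × 2.48 = 2139.
FS_overturning = M_r/M_o = 2139/458.4 = 4.667.

4.67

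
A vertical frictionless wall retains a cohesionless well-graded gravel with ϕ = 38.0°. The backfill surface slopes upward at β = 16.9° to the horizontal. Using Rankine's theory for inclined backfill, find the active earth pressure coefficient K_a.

K_a = cos β · (cos β − √(cos²β − cos²φ)) / (cos β + √(cos²β − cos²φ)).
cos β = 0.9568, cos φ = 0.7880, √(cos²β − cos²φ) = 0.5427.
K_a = 0.9568 × (0.9568 − 0.5427)/(0.9568 + 0.5427) = 0.2642.

0.264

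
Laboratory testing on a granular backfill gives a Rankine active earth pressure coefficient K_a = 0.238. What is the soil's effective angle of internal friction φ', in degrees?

38.0°

K_a = tan²(45° − φ/2) ⇒ 45° − φ/2 = arctan(√0.238) = 26.01°.
φ = 2(45° − 26.01°) = 37.99°.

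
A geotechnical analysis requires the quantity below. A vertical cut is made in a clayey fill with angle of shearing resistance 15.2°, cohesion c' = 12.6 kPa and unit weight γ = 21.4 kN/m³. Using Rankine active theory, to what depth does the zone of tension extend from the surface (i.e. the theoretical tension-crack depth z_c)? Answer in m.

1.54 m

K_a = tan²(45° − 15.2°/2) = 0.5845; √K_a = 0.7646.
The active pressure is zero where K_a γ z = 2c√K_a, so z_c = 2c/(γ√K_a) = 2×12.6/(21.4×0.7646) = 1.540 m.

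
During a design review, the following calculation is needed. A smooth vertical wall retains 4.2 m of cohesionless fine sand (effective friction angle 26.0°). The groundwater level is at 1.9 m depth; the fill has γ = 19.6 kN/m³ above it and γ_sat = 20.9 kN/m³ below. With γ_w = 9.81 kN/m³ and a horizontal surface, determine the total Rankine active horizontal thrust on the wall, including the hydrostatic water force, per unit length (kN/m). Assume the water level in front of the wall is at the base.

K_a = tan²(45° − φ/2) = 0.3905.
γ' = 20.9 − 9.81 = 11.09 kN/m³. Depth below WT = 2.3 m.
σ'_h at WT = K_a γ d_w = 14.54 kPa; at base = 14.54 + K_a γ' × 2.3 = 24.50 kPa.
P₁ (0–1.9 m) = ½×14.54×1.9 = 13.81. P₂ (1.9–4.2 m) = ½(14.54+24.50)×2.3 = 44.90.
P_w = ½ γ_w h₂² = 0.5×9.81×2.3² = 25.95. Total = 13.81+44.90+25.95 = 84.66 kN/m.

84.7 kN/m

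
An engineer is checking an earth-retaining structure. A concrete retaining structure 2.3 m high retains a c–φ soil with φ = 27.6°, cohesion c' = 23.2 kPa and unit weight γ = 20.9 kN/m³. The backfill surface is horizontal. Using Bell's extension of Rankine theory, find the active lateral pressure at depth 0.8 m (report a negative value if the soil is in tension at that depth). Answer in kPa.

K_a = (1 − sin φ)/(1 + sin φ) = 0.3668.
σ_a = K_a γ z − 2c√K_a = 0.3668×20.9×0.8 − 2×23.2×0.6056 = -21.97 kPa.

-22.0 kPa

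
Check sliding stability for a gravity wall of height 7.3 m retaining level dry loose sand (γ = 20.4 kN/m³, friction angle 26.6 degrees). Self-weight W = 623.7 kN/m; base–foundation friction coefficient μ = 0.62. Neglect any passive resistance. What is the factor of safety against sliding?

K_a = tan²(45° − 26.6°/2) = 0.3814.
P_a = ½K_aγH² = 0.5×0.3814×20.4×7.3² = 207.3 kN/m, acting at H/3 = 2.433 m above the base.
FS_sliding = μW / P_a = 0.62×623.7 / 207.3 = 1.865.

1.87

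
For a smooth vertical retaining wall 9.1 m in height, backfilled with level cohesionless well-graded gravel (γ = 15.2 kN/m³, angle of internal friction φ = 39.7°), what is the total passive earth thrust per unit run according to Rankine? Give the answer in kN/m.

K_p = tan²(45° + φ/2) = 4.537.
P_p = ½ K_p γ H² = 0.5 × 4.537 × 15.2 × 9.1² = 2855 kN/m.

2860 kN/m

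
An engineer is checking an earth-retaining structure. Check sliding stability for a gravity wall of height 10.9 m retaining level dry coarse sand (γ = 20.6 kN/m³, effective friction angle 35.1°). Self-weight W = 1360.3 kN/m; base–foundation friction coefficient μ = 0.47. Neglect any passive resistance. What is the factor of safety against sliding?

K_a = tan²(45° − 35.1°/2) = 0.2698.
P_a = ½K_aγH² = 0.5×0.2698×20.6×10.9² = 330.2 kN/m, acting at H/3 = 3.633 m above the base.
FS_sliding = μW / P_a = 0.47×1360.3 / 330.2 = 1.936.

1.94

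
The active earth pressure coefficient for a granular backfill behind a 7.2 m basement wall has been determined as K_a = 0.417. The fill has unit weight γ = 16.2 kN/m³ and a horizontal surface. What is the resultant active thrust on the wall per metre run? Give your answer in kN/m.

175 kN/m

P = ½ K_a γ H² = 0.5 × 0.417 × 16.2 × 7.2² = 175.1 kN/m.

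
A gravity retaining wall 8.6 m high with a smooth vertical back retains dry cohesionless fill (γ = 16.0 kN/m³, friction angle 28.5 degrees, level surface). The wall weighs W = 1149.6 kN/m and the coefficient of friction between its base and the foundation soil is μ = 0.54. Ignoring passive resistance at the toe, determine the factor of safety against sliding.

K_a = tan²(45° − 28.5°/2) = 0.3540.
P_a = ½K_aγH² = 0.5×0.3540×16.0×8.6² = 209.4 kN/m, acting at H/3 = 2.867 m above the base.
FS_sliding = μW / P_a = 0.54×1149.6 / 209.4 = 2.964.

2.96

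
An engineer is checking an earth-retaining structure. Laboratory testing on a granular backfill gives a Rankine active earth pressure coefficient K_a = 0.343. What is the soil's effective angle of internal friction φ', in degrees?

29.3°

K_a = tan²(45° − φ/2) ⇒ 45° − φ/2 = arctan(√0.343) = 30.36°.
φ = 2(45° − 30.36°) = 29.29°.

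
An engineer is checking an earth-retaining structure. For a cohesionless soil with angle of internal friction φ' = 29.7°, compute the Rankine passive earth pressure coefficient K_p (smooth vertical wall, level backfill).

2.96

K_p = (1 + sin φ)/(1 − sin φ) = tan²(45° + 29.7°/2) = 2.964.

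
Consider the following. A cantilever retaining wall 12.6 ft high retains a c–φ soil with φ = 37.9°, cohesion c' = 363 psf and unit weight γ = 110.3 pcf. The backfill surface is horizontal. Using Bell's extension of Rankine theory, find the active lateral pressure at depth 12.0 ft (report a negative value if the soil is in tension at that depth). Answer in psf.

K_a = (1 − sin φ)/(1 + sin φ) = 0.2389.
σ_a = K_a γ z − 2c√K_a = 0.2389×110.3×12.0 − 2×363×0.4888 = -38.62 psf.

-38.6 psf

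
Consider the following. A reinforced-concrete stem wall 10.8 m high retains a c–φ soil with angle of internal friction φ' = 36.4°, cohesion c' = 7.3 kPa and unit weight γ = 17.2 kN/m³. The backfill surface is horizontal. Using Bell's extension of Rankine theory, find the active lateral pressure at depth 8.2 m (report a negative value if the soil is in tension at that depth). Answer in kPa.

28.6 kPa

K_a = (1 − sin φ)/(1 + sin φ) = 0.2552.
σ_a = K_a γ z − 2c√K_a = 0.2552×17.2×8.2 − 2×7.3×0.5051 = 28.61 kPa.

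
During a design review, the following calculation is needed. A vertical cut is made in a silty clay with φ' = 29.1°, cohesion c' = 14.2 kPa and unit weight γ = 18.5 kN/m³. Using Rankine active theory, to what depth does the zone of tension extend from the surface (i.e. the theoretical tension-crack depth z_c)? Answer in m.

2.61 m

K_a = tan²(45° − 29.1°/2) = 0.3456; √K_a = 0.5879.
The active pressure is zero where K_a γ z = 2c√K_a, so z_c = 2c/(γ√K_a) = 2×14.2/(18.5×0.5879) = 2.611 m.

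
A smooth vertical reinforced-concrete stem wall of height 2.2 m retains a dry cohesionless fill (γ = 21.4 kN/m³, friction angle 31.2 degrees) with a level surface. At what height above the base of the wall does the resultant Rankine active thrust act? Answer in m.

0.733 m

K_a = 0.3175.
The pressure distribution is triangular, so the resultant acts at H/3 above the base = 2.2/3 = 0.7333 m.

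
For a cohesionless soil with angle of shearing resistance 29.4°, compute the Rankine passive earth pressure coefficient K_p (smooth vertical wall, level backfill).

K_p = (1 + sin φ)/(1 − sin φ) = tan²(45° + 29.4°/2) = 2.929.

2.93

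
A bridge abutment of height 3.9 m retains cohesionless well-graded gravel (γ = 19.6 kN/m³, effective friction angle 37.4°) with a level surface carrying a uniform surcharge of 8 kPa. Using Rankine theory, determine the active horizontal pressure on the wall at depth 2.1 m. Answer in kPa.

12.0 kPa

K_a = (1 − sin φ)/(1 + sin φ) = 0.2443.
σ_v = γz + q = 19.6 × 2.1 + 8 = 49.16 kPa.
σ_h = K_a σ_v = 0.2443 × 49.16 = 12.01 kPa.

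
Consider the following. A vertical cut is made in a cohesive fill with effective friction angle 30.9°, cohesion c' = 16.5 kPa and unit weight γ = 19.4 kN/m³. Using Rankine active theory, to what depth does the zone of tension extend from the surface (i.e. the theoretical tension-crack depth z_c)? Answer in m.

K_a = tan²(45° − 30.9°/2) = 0.3214; √K_a = 0.5669.
The active pressure is zero where K_a γ z = 2c√K_a, so z_c = 2c/(γ√K_a) = 2×16.5/(19.4×0.5669) = 3.000 m.

3.00 m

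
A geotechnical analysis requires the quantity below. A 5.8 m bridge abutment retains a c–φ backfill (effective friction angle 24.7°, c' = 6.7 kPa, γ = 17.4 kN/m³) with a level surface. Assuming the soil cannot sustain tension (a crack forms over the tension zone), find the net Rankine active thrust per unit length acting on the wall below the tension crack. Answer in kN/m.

K_a = 0.4106; √K_a = 0.6408.
Tension-crack depth z_c = 2c/(γ√K_a) = 2×6.7/(17.4×0.6408) = 1.202 m.
σ_a at base = K_a γ H − 2c√K_a = 0.4106×17.4×5.8 − 2×6.7×0.6408 = 32.85 kPa.
P_a = ½ × 32.85 × (H − z_c) = 0.5×32.85×4.598 = 75.52 kN/m.

75.5 kN/m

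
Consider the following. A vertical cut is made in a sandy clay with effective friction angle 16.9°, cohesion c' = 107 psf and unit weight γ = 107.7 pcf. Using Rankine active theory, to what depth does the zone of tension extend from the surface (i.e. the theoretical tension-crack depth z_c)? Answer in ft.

2.68 ft

K_a = tan²(45° − 16.9°/2) = 0.5495; √K_a = 0.7413.
The active pressure is zero where K_a γ z = 2c√K_a, so z_c = 2c/(γ√K_a) = 2×107/(107.7×0.7413) = 2.680 ft.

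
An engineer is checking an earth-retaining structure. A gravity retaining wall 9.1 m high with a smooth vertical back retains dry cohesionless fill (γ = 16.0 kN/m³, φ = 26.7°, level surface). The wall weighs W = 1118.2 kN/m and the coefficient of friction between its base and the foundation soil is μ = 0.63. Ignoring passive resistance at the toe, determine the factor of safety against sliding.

K_a = tan²(45° − 26.7°/2) = 0.3800.
P_a = ½K_aγH² = 0.5×0.3800×16.0×9.1² = 251.7 kN/m, acting at H/3 = 3.033 m above the base.
FS_sliding = μW / P_a = 0.63×1118.2 / 251.7 = 2.799.

2.80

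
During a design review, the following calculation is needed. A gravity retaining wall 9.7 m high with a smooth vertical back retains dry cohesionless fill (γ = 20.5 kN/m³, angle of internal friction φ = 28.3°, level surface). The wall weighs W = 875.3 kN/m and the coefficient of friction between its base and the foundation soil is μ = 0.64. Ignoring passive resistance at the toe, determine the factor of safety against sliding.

1.63

K_a = tan²(45° − 28.3°/2) = 0.3568.
P_a = ½K_aγH² = 0.5×0.3568×20.5×9.7² = 344.1 kN/m, acting at H/3 = 3.233 m above the base.
FS_sliding = μW / P_a = 0.64×875.3 / 344.1 = 1.628.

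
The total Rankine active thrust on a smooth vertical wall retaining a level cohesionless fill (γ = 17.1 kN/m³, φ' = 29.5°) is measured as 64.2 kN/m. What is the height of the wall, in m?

4.70 m

K_a = 0.3401. P_a = ½ K_a γ H² ⇒ H = √(2P_a/(K_a γ)).
H = √(2×64.2/(0.3401×17.1)) = 4.699 m.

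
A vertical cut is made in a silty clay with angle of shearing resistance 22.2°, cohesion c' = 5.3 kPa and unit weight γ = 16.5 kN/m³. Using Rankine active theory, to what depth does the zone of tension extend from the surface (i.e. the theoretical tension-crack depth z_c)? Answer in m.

0.956 m

K_a = tan²(45° − 22.2°/2) = 0.4515; √K_a = 0.6720.
The active pressure is zero where K_a γ z = 2c√K_a, so z_c = 2c/(γ√K_a) = 2×5.3/(16.5×0.6720) = 0.9560 m.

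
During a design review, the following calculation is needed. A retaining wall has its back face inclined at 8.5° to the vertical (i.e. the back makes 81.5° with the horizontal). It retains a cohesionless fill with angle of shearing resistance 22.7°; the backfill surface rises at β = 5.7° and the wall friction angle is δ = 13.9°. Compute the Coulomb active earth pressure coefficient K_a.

K_a = sin²(α+φ) / [sin²α · sin(α−δ) · (1 + √{sin(φ+δ)sin(φ−β) / (sin(α−δ)sin(α+β))})²].
With α = 81.5°, φ = 22.7°, δ = 13.9°, β = 5.7°: K_a = 0.5050.

0.505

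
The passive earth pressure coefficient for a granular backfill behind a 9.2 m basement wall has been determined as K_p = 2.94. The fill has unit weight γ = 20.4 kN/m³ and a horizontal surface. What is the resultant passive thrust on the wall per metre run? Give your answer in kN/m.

P = ½ K_p γ H² = 0.5 × 2.94 × 20.4 × 9.2² = 2538 kN/m.

2540 kN/m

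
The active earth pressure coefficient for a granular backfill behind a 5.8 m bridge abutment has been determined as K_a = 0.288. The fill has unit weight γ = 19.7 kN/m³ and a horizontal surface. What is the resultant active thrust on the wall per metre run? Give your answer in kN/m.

95.4 kN/m

P = ½ K_a γ H² = 0.5 × 0.288 × 19.7 × 5.8² = 95.43 kN/m.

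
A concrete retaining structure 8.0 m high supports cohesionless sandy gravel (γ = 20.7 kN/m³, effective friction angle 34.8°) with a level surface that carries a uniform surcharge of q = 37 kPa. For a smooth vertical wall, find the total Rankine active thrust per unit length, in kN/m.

K_a = tan²(45° − φ/2) = 0.2733.
Soil triangle: ½ K_a γ H² = 0.5×0.2733×20.7×8.0² = 181.0 kN/m.
Surcharge rectangle: K_a q H = 0.2733×37×8.0 = 80.90 kN/m.
Total = 181.0 + 80.90 = 261.9 kN/m.

262 kN/m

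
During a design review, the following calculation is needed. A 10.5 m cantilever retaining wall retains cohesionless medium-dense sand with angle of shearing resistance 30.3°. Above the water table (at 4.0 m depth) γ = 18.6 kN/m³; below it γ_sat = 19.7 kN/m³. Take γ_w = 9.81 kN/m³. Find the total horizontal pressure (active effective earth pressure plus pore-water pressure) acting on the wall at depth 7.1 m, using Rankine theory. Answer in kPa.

65.0 kPa

K_a = (1 − sin φ)/(1 + sin φ) = 0.3293.
γ' = 19.7 − 9.81 = 9.890 kN/m³.
Effective vertical stress at 7.1 m: σ'_v = 18.6×4.0 + 9.890×3.10 = 105.1 kPa.
σ'_h = K_a σ'_v = 0.3293 × 105.1 = 34.60 kPa; u = γ_w × 3.10 = 30.41 kPa.
Total σ_h = 34.60 + 30.41 = 65.01 kPa.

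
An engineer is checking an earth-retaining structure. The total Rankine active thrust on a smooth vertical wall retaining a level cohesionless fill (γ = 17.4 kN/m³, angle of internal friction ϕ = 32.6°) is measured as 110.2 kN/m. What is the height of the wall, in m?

6.50 m

K_a = 0.2997. P_a = ½ K_a γ H² ⇒ H = √(2P_a/(K_a γ)).
H = √(2×110.2/(0.2997×17.4)) = 6.501 m.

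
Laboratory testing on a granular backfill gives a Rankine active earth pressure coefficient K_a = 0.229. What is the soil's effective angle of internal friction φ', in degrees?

K_a = tan²(45° − φ/2) ⇒ 45° − φ/2 = arctan(√0.229) = 25.57°.
φ = 2(45° − 25.57°) = 38.85°.

38.9°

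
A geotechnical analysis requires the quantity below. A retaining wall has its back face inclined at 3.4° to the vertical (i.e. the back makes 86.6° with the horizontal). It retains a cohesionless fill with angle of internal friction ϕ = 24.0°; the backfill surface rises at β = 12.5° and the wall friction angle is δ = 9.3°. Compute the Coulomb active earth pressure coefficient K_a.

0.504

K_a = sin²(α+φ) / [sin²α · sin(α−δ) · (1 + √{sin(φ+δ)sin(φ−β) / (sin(α−δ)sin(α+β))})²].
With α = 86.6°, φ = 24.0°, δ = 9.3°, β = 12.5°: K_a = 0.5042.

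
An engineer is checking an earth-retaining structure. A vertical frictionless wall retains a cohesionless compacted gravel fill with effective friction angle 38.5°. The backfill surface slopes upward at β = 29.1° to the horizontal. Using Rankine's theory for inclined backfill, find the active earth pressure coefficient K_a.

K_a = cos β · (cos β − √(cos²β − cos²φ)) / (cos β + √(cos²β − cos²φ)).
cos β = 0.8738, cos φ = 0.7826, √(cos²β − cos²φ) = 0.3886.
K_a = 0.8738 × (0.8738 − 0.3886)/(0.8738 + 0.3886) = 0.3358.

0.336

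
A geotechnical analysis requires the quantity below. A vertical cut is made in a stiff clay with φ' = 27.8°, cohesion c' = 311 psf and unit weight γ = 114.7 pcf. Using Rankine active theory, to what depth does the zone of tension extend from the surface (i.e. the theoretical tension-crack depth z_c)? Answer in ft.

K_a = tan²(45° − 27.8°/2) = 0.3639; √K_a = 0.6032.
The active pressure is zero where K_a γ z = 2c√K_a, so z_c = 2c/(γ√K_a) = 2×311/(114.7×0.6032) = 8.990 ft.

8.99 ft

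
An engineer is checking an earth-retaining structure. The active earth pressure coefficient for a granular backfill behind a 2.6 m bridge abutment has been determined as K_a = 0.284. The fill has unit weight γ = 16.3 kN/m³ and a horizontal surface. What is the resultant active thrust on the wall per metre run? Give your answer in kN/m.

P = ½ K_a γ H² = 0.5 × 0.284 × 16.3 × 2.6² = 15.65 kN/m.

15.6 kN/m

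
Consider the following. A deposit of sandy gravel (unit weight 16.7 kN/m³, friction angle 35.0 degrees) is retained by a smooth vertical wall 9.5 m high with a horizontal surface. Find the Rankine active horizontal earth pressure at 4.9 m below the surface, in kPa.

22.2 kPa

K_a = (1 − sin φ)/(1 + sin φ) = 0.2710.
σ_h = K_a γ z = 0.2710 × 16.7 × 4.9 = 22.18 kPa.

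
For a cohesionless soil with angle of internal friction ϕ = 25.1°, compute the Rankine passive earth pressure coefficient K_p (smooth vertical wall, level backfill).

2.47

K_p = (1 + sin φ)/(1 − sin φ) = tan²(45° + 25.1°/2) = 2.473.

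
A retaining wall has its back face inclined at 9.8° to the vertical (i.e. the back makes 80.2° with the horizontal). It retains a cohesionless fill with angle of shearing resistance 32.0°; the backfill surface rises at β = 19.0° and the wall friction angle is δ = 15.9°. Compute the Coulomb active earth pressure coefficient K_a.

K_a = sin²(α+φ) / [sin²α · sin(α−δ) · (1 + √{sin(φ+δ)sin(φ−β) / (sin(α−δ)sin(α+β))})²].
With α = 80.2°, φ = 32.0°, δ = 15.9°, β = 19.0°: K_a = 0.4770.

0.477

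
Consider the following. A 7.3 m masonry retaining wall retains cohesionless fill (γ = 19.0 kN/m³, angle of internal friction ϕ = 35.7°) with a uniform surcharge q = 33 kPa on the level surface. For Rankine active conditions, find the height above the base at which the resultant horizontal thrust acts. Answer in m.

2.83 m

K_a = 0.2630.
Triangular part P₁ = ½K_aγH² = 133.1 at H/3 = 2.433 m; rectangular part P₂ = K_a q H = 63.35 at H/2 = 3.650 m.
ȳ = (P₁·2.433 + P₂·3.650)/(P₁+P₂) = 2.826 m.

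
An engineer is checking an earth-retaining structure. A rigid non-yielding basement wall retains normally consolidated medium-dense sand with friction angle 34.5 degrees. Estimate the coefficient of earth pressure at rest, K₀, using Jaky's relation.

0.434

K₀ = 1 − sin φ' = 1 − sin 34.5° = 0.4336.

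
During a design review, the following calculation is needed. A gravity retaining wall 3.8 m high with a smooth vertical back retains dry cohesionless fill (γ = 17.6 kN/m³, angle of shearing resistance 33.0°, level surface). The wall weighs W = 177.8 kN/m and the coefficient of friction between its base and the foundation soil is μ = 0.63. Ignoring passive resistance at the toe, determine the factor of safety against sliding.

K_a = tan²(45° − 33.0°/2) = 0.2948.
P_a = ½K_aγH² = 0.5×0.2948×17.6×3.8² = 37.46 kN/m, acting at H/3 = 1.267 m above the base.
FS_sliding = μW / P_a = 0.63×177.8 / 37.46 = 2.990.

2.99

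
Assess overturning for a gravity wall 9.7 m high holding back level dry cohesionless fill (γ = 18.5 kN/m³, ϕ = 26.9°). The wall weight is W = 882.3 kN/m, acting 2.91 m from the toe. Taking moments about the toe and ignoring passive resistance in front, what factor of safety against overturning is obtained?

K_a = tan²(45° − 26.9°/2) = 0.3770.
P_a = ½K_aγH² = 0.5×0.3770×18.5×9.7² = 328.1 kN/m, acting at H/3 = 3.233 m above the base.
Overturning moment M_o = P_a × H/3 = 328.1 × 3.233 = 1061.
Resisting moment M_r = W × 2.91 = 882.3 × 2.91 = 2567.
FS_overturning = M_r/M_o = 2567/1061 = 2.420.

2.42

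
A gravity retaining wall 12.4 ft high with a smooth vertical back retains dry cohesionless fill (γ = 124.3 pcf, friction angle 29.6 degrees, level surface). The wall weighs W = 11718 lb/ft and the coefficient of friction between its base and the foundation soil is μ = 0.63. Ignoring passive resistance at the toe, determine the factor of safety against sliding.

2.28

K_a = tan²(45° − 29.6°/2) = 0.3387.
P_a = ½K_aγH² = 0.5×0.3387×124.3×12.4² = 3237 lb/ft, acting at H/3 = 4.133 ft above the base.
FS_sliding = μW / P_a = 0.63×11718 / 3237 = 2.281.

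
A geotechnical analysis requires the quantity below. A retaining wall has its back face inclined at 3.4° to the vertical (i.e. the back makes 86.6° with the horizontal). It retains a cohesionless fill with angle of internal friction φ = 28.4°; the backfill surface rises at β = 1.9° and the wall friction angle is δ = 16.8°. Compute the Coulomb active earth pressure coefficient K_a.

K_a = sin²(α+φ) / [sin²α · sin(α−δ) · (1 + √{sin(φ+δ)sin(φ−β) / (sin(α−δ)sin(α+β))})²].
With α = 86.6°, φ = 28.4°, δ = 16.8°, β = 1.9°: K_a = 0.3514.

0.351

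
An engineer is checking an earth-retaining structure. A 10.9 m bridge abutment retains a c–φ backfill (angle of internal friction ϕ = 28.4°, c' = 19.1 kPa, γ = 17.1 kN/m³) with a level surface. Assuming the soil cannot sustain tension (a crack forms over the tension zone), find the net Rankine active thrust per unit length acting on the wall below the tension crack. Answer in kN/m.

155 kN/m

K_a = 0.3554; √K_a = 0.5961.
Tension-crack depth z_c = 2c/(γ√K_a) = 2×19.1/(17.1×0.5961) = 3.747 m.
σ_a at base = K_a γ H − 2c√K_a = 0.3554×17.1×10.9 − 2×19.1×0.5961 = 43.46 kPa.
P_a = ½ × 43.46 × (H − z_c) = 0.5×43.46×7.153 = 155.4 kN/m.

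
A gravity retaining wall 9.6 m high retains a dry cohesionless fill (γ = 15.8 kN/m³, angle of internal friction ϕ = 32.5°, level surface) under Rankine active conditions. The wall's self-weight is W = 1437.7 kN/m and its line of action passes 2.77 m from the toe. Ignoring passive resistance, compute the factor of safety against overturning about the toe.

5.68

K_a = tan²(45° − 32.5°/2) = 0.3010.
P_a = ½K_aγH² = 0.5×0.3010×15.8×9.6² = 219.1 kN/m, acting at H/3 = 3.200 m above the base.
Overturning moment M_o = P_a × H/3 = 219.1 × 3.200 = 701.2.
Resisting moment M_r = W × 2.77 = 1437.7 × 2.77 = 3982.
FS_overturning = M_r/M_o = 3982/701.2 = 5.679.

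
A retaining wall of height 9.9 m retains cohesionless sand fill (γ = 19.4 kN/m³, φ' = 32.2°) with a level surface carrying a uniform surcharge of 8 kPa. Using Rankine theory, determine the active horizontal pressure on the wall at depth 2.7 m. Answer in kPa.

K_a = (1 − sin φ)/(1 + sin φ) = 0.3047.
σ_v = γz + q = 19.4 × 2.7 + 8 = 60.38 kPa.
σ_h = K_a σ_v = 0.3047 × 60.38 = 18.40 kPa.

18.4 kPa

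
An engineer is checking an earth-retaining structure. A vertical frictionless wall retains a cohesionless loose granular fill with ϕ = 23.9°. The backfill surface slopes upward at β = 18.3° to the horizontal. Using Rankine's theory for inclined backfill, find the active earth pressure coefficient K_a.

K_a = cos β · (cos β − √(cos²β − cos²φ)) / (cos β + √(cos²β − cos²φ)).
cos β = 0.9494, cos φ = 0.9143, √(cos²β − cos²φ) = 0.2560.
K_a = 0.9494 × (0.9494 − 0.2560)/(0.9494 + 0.2560) = 0.5461.

0.546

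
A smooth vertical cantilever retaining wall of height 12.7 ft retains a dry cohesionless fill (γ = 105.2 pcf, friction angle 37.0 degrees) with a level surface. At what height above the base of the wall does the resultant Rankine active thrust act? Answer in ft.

K_a = 0.2486.
The pressure distribution is triangular, so the resultant acts at H/3 above the base = 12.7/3 = 4.233 ft.

4.23 ft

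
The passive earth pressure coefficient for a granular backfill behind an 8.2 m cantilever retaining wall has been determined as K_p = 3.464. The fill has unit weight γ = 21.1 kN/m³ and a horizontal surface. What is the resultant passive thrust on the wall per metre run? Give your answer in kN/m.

P = ½ K_p γ H² = 0.5 × 3.464 × 21.1 × 8.2² = 2457 kN/m.

2460 kN/m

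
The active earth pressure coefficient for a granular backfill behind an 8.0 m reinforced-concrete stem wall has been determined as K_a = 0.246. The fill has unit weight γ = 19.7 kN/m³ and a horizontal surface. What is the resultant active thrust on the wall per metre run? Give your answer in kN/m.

155 kN/m

P = ½ K_a γ H² = 0.5 × 0.246 × 19.7 × 8.0² = 155.1 kN/m.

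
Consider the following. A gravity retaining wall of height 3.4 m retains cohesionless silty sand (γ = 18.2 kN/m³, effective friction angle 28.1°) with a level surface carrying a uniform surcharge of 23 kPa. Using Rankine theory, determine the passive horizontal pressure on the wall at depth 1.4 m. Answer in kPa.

135 kPa

K_p = (1 + sin φ)/(1 − sin φ) = 2.781.
σ_v = γz + q = 18.2 × 1.4 + 23 = 48.48 kPa.
σ_h = K_p σ_v = 2.781 × 48.48 = 134.8 kPa.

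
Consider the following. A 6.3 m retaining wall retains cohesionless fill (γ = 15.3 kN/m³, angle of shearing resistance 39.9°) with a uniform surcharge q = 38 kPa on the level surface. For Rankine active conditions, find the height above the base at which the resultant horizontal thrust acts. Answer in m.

K_a = 0.2184.
Triangular part P₁ = ½K_aγH² = 66.32 at H/3 = 2.100 m; rectangular part P₂ = K_a q H = 52.29 at H/2 = 3.150 m.
ȳ = (P₁·2.100 + P₂·3.150)/(P₁+P₂) = 2.563 m.

2.56 m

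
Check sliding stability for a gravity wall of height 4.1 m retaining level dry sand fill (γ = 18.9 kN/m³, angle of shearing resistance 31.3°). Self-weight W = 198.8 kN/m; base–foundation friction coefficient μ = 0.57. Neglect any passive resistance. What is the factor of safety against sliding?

2.26

K_a = tan²(45° − 31.3°/2) = 0.3162.
P_a = ½K_aγH² = 0.5×0.3162×18.9×4.1² = 50.23 kN/m, acting at H/3 = 1.367 m above the base.
FS_sliding = μW / P_a = 0.57×198.8 / 50.23 = 2.256.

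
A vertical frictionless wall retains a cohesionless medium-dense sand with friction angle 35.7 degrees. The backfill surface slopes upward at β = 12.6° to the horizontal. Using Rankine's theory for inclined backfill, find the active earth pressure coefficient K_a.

0.280

K_a = cos β · (cos β − √(cos²β − cos²φ)) / (cos β + √(cos²β − cos²φ)).
cos β = 0.9759, cos φ = 0.8121, √(cos²β − cos²φ) = 0.5412.
K_a = 0.9759 × (0.9759 − 0.5412)/(0.9759 + 0.5412) = 0.2796.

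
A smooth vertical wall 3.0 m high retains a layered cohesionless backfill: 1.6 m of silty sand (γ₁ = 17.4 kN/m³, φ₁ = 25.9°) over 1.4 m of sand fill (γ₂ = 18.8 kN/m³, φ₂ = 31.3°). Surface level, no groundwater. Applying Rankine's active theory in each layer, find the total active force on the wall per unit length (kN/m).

26.9 kN/m

K_a1 = tan²(45°−25.9°/2) = 0.3920; K_a2 = tan²(45°−31.3°/2) = 0.3162.
Layer 1: σ at base = K_a1 γ₁ h₁ = 10.91 kPa; P₁ = ½×10.91×1.6 = 8.730.
Layer 2: σ_v at top = γ₁h₁ = 27.84; σ_h top = K_a2×27.84 = 8.803; σ_h base = K_a2×(27.84+18.8×1.4) = 17.13.
P₂ = ½(8.803+17.13)×1.4 = 18.15. Total P_a = 8.730+18.15 = 26.88 kN/m.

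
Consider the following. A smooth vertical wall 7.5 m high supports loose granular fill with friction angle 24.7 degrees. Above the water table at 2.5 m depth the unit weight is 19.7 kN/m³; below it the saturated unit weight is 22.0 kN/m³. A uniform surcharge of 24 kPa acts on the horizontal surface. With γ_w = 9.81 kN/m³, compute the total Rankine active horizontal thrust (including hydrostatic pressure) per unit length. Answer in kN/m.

K_a = tan²(45° − φ/2) = 0.4106.
γ' = 22.0 − 9.81 = 12.19 kN/m³. h₂ = H − d_w = 5.0 m.
σ'_h: at surface K_a·q = 9.854; at WT K_a(q+γd_w) = 30.07; at base K_a(q+γd_w+γ'h₂) = 55.10 kPa.
P₁ = ½(9.854+30.07)×2.5 = 49.91; P₂ = ½(30.07+55.10)×5.0 = 212.9; P_w = ½γ_w h₂² = 122.6.
Total = 49.91+212.9+122.6 = 385.5 kN/m.

385 kN/m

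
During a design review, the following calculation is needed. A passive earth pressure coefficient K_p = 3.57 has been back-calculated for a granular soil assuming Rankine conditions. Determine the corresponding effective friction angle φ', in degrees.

34.2°

K_p = (1+sin φ)/(1−sin φ) ⇒ sin φ = (K_p − 1)/(K_p + 1) = 0.5624.
φ = arcsin(0.5624) = 34.22°.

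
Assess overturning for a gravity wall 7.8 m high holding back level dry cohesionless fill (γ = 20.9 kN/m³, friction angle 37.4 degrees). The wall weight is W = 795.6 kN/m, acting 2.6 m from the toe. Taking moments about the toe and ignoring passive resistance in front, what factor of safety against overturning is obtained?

5.12

K_a = tan²(45° − 37.4°/2) = 0.2443.
P_a = ½K_aγH² = 0.5×0.2443×20.9×7.8² = 155.3 kN/m, acting at H/3 = 2.600 m above the base.
Overturning moment M_o = P_a × H/3 = 155.3 × 2.600 = 403.8.
Resisting moment M_r = W × 2.6 = 795.6 × 2.6 = 2069.
FS_overturning = M_r/M_o = 2069/403.8 = 5.123.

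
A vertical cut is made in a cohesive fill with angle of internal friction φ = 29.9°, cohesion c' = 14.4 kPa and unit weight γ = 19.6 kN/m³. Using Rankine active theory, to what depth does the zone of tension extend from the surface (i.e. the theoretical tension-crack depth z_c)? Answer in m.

K_a = tan²(45° − 29.9°/2) = 0.3347; √K_a = 0.5785.
The active pressure is zero where K_a γ z = 2c√K_a, so z_c = 2c/(γ√K_a) = 2×14.4/(19.6×0.5785) = 2.540 m.

2.54 m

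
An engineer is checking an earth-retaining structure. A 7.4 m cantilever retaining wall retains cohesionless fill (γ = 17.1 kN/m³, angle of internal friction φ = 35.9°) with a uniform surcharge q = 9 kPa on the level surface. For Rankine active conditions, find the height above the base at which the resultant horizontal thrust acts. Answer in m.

K_a = 0.2607.
Triangular part P₁ = ½K_aγH² = 122.1 at H/3 = 2.467 m; rectangular part P₂ = K_a q H = 17.37 at H/2 = 3.700 m.
ȳ = (P₁·2.467 + P₂·3.700)/(P₁+P₂) = 2.620 m.

2.62 m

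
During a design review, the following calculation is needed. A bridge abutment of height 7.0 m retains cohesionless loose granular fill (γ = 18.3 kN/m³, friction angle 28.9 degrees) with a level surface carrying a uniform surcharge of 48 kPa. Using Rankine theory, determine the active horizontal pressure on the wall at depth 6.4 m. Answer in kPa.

K_a = (1 − sin φ)/(1 + sin φ) = 0.3484.
σ_v = γz + q = 18.3 × 6.4 + 48 = 165.1 kPa.
σ_h = K_a σ_v = 0.3484 × 165.1 = 57.52 kPa.

57.5 kPa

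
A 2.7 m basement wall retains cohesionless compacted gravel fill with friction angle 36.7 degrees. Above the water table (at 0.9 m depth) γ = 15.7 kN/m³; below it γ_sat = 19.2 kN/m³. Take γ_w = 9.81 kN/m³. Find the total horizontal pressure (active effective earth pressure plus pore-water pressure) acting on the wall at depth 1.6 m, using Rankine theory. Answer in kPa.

K_a = (1 − sin φ)/(1 + sin φ) = 0.2519.
γ' = 19.2 − 9.81 = 9.390 kN/m³.
Effective vertical stress at 1.6 m: σ'_v = 15.7×0.9 + 9.390×0.700 = 20.70 kPa.
σ'_h = K_a σ'_v = 0.2519 × 20.70 = 5.214 kPa; u = γ_w × 0.700 = 6.867 kPa.
Total σ_h = 5.214 + 6.867 = 12.08 kPa.

12.1 kPa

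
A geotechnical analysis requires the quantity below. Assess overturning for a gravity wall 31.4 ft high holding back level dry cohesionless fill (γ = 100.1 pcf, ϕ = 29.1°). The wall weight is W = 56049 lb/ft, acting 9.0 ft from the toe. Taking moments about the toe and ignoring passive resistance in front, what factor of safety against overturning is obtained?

K_a = tan²(45° − 29.1°/2) = 0.3456.
P_a = ½K_aγH² = 0.5×0.3456×100.1×31.4² = 17050 lb/ft, acting at H/3 = 10.47 ft above the base.
Overturning moment M_o = P_a × H/3 = 17050 × 10.47 = 178500.
Resisting moment M_r = W × 9.0 = 56049 × 9.0 = 504400.
FS_overturning = M_r/M_o = 504400/178500 = 2.826.

2.83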